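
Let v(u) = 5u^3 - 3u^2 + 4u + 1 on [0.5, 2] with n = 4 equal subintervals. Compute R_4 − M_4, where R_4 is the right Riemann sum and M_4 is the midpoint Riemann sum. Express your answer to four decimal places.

R_4 ≈ 27.999023.
M_4 ≈ 20.770020.
R_4 − M_4 ≈ 7.2290.

7.2290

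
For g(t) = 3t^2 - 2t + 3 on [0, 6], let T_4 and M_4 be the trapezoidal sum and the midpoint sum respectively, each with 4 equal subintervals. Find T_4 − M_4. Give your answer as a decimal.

10.125

T_4 = 204.75.
M_4 = 194.625.
T_4 − M_4 = 10.125.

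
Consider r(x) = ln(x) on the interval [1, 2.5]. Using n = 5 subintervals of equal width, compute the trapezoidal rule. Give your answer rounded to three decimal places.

0.786

Δx = (2.5 − 1)/5 = 0.3.
r(1) ≈ 0.000, r(1.3) ≈ 0.262, r(1.6) ≈ 0.470, r(1.9) ≈ 0.642, r(2.2) ≈ 0.788, r(2.5) ≈ 0.916.
T_5 = (Δx/2)·[r(x_0) + 2r(x_1) + ... + 2r(x_{4}) + r(x_5)].
Sum ≈ 0.786.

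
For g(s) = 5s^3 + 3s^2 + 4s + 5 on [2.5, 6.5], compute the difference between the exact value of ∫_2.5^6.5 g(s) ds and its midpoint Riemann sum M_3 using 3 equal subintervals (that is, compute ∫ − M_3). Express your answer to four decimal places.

41.7778

Exact integral: ∫_2.5^6.5 g(s) ds = 2533.5.
M_3 ≈ 2491.722222.
Error ≈ 2533.5 − 2491.722222 ≈ 41.7778.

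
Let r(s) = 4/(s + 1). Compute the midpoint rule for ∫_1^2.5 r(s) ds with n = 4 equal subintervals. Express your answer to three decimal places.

2.235

Δs = (2.5 − 1)/4 = 0.375.
Midpoints: 1.1875, 1.5625, 1.9375, 2.3125.
r(1.1875) = 64/35, r(1.5625) = 64/41, r(1.9375) = 64/47, r(2.3125) = 64/53.
Sum = Δs · [r(1.1875) + r(1.5625) + r(1.9375) + r(2.3125)].
Sum ≈ 2.235.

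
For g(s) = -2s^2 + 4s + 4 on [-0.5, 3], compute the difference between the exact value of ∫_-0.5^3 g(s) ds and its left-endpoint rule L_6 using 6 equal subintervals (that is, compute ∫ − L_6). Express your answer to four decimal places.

Exact integral: ∫_-0.5^3 g(s) ds ≈ 13.416667.
L_6 ≈ 14.040509.
Error ≈ 13.416667 − 14.040509 ≈ -0.6238.

-0.6238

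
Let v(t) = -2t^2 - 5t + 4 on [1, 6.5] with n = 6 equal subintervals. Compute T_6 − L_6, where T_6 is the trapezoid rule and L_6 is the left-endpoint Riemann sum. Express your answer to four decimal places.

T_6 ≈ -265.082176.
L_6 ≈ -214.665509.
T_6 − L_6 ≈ -50.4167.

-50.4167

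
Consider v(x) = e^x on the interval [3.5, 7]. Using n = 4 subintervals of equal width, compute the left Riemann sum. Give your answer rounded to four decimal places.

665.2330

Δx = (7 − 3.5)/4 = 0.875.
Left endpoints: 3.5, 4.375, 5.25, 6.125.
v(3.5) ≈ 33.1155, v(4.375) ≈ 79.4398, v(5.25) ≈ 190.5663, v(6.125) ≈ 457.1447.
Sum = Δx · [v(3.5) + v(4.375) + v(5.25) + v(6.125)].
Sum ≈ 665.2330.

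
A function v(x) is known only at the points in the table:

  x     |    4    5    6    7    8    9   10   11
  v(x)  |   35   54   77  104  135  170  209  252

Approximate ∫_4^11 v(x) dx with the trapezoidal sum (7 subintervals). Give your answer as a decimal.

892.5

Δx = 1.
T_7 = (1/2)·[35 + 2·54 + 2·77 + 2·104 + 2·135 + 2·170 + 2·209 + 252] = 892.5.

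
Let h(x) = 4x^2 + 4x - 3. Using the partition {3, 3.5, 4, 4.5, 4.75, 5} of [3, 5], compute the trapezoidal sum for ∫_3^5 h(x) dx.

156.9375

Subinterval widths: 0.5, 0.5, 0.5, 0.25, 0.25.
h(3) = 45, h(3.5) = 60, h(4) = 77, h(4.5) = 96, h(4.75) = 106.25, h(5) = 117.
On each subinterval the trapezoid contributes (Δx_i/2)·[h(x_{i-1}) + h(x_i)].
Sum = 156.9375.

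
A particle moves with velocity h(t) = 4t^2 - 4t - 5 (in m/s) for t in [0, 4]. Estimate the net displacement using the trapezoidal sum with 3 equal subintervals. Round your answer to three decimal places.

38.074

Δt = (4 − 0)/3 = 4/3.
h(0) = -5, h(4/3) = -29/9, h(8/3) = 115/9, h(4) = 43.
T_3 = (Δt/2)·[h(t_0) + 2h(t_1) + 2h(t_2) + h(t_3)].
Sum ≈ 38.074.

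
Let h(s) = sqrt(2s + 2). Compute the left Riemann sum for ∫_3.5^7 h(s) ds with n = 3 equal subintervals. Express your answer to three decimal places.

11.741

Δs = (7 − 3.5)/3 = 7/6.
Left endpoints: 3.5, 14/3, 35/6.
h(3.5) ≈ 3.000, h(14/3) ≈ 3.367, h(35/6) ≈ 3.697.
Sum = Δs · [h(3.5) + h(14/3) + h(35/6)].
Sum ≈ 11.741.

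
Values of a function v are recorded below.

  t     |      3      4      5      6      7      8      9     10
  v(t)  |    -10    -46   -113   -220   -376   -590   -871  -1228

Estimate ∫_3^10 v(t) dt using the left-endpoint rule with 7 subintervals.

-2226

Δt = 1.
Sum = 1·[(-10) + (-46) + (-113) + (-220) + (-376) + (-590) + (-871)] = -2226.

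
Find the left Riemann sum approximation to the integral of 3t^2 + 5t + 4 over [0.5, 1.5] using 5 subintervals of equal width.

11.17

Δt = (1.5 − 0.5)/5 = 0.2.
Left endpoints: 0.5, 0.7, 0.9, 1.1, 1.3.
f(0.5) = 7.25, f(0.7) = 8.97, f(0.9) = 10.93, f(1.1) = 13.13, f(1.3) = 15.57.
Sum = Δt · [f(0.5) + f(0.7) + f(0.9) + f(1.1) + f(1.3)].
Sum = 11.17.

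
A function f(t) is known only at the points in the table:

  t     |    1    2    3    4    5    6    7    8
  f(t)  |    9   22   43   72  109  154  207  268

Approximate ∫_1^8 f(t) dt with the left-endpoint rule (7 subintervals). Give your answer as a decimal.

Δt = 1.
Sum = 1·[9 + 22 + 43 + 72 + 109 + 154 + 207] = 616.

616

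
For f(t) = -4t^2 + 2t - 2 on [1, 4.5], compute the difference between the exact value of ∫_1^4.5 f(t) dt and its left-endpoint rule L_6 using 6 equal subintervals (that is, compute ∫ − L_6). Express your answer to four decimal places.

Exact integral: ∫_1^4.5 f(t) dt ≈ -107.916667.
L_6 ≈ -88.293981.
Error ≈ -107.916667 − (-88.293981) ≈ -19.6227.

-19.6227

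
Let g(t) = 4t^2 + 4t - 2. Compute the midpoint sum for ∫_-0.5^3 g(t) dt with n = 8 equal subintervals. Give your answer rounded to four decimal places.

46.4434

Δt = (3 − (-0.5))/8 = 0.4375.
Midpoints: -0.28125, 0.15625, 0.59375, 1.03125, 1.46875, 1.90625, 2.34375, 2.78125.
g(-0.28125) = -2.80859375, g(0.15625) = -1.27734375, g(0.59375) = 1.78515625, g(1.03125) = 6.37890625, g(1.46875) = 12.50390625, g(1.90625) = 20.16015625, g(2.34375) = 29.34765625, g(2.78125) = 40.06640625.
Sum = Δt · [g(-0.28125) + g(0.15625) + g(0.59375) + ...].
Sum ≈ 46.4434.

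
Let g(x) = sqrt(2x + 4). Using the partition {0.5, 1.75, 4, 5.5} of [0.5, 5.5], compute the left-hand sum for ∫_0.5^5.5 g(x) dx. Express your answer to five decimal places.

14.15312

Subinterval widths: 1.25, 2.25, 1.5.
Left endpoints: 0.5, 1.75, 4.
g(0.5) ≈ 2.23607, g(1.75) ≈ 2.73861, g(4) ≈ 3.46410.
Sum = Σ Δx_i · g(x_i).
Sum ≈ 14.15312.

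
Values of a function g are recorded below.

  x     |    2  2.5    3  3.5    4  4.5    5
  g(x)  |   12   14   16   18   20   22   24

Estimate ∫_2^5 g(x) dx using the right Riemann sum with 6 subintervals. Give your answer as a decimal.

57

Δx = 0.5.
Sum = 0.5·[14 + 16 + 18 + 20 + 22 + 24] = 57.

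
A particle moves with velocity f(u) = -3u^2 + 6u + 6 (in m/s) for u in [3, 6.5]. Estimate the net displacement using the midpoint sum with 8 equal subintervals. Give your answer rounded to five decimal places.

-126.70752

Δu = (6.5 − 3)/8 = 0.4375.
Midpoints: 3.21875, 3.65625, 4.09375, 4.53125, 4.96875, 5.40625, 5.84375, 6.28125.
f(3.21875) = -5907/1024, f(3.65625) = -12459/1024, f(4.09375) = -20187/1024, f(4.53125) = -29091/1024, f(4.96875) = -39171/1024, f(5.40625) = -50427/1024, f(5.84375) = -62859/1024, f(6.28125) = -76467/1024.
Sum = Δu · [f(3.21875) + f(3.65625) + f(4.09375) + ...].
Sum ≈ -126.70752.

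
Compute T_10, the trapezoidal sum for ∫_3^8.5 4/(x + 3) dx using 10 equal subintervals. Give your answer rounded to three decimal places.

Δx = (8.5 − 3)/10 = 0.55.
f(3) = 2/3, f(3.55) = 80/131, f(4.1) = 40/71, f(4.65) = 80/153, f(5.2) = 20/41, f(5.75) = 16/35, f(6.3) = 40/93, f(6.85) = 80/197, f(7.4) = 5/13, f(7.95) = 80/219, f(8.5) = 8/23.
T_10 = (Δx/2)·[f(x_0) + 2f(x_1) + ... + 2f(x_{9}) + f(x_10)].
Sum ≈ 2.604.

2.604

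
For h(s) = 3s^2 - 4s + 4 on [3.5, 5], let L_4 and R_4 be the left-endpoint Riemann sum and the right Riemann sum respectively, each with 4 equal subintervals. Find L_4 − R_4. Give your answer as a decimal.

-12.09375

L_4 = 56.68359375.
R_4 = 68.77734375.
L_4 − R_4 = -12.09375.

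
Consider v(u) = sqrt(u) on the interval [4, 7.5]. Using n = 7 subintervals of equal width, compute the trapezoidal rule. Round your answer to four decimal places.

Δu = (7.5 − 4)/7 = 0.5.
v(4) ≈ 2.0000, v(4.5) ≈ 2.1213, v(5) ≈ 2.2361, v(5.5) ≈ 2.3452, v(6) ≈ 2.4495, v(6.5) ≈ 2.5495, v(7) ≈ 2.6458, v(7.5) ≈ 2.7386.
T_7 = (Δu/2)·[v(u_0) + 2v(u_1) + ... + 2v(u_{6}) + v(u_7)].
Sum ≈ 8.3583.

8.3583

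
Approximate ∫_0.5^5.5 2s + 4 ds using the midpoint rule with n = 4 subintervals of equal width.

50

Δs = (5.5 − 0.5)/4 = 1.25.
Midpoints: 1.125, 2.375, 3.625, 4.875.
f(1.125) = 6.25, f(2.375) = 8.75, f(3.625) = 11.25, f(4.875) = 13.75.
Sum = Δs · [f(1.125) + f(2.375) + f(3.625) + f(4.875)].
Sum = 50.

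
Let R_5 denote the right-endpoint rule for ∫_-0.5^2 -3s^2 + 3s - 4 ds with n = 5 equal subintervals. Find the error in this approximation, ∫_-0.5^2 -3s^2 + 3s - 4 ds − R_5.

1.25

Exact integral: ∫_-0.5^2 f(s) ds = -12.5.
R_5 = -13.75.
Error = -12.5 − (-13.75) = 1.25.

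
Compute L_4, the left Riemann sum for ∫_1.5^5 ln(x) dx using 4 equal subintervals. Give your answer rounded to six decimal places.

Δx = (5 − 1.5)/4 = 0.875.
Left endpoints: 1.5, 2.375, 3.25, 4.125.
f(1.5) ≈ 0.405465, f(2.375) ≈ 0.864997, f(3.25) ≈ 1.178655, f(4.125) ≈ 1.417066.
Sum = Δx · [f(1.5) + f(2.375) + f(3.25) + f(4.125)].
Sum ≈ 3.382911.

3.382911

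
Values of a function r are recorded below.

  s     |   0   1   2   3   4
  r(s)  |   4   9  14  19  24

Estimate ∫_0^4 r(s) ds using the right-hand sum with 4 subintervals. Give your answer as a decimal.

Δs = 1.
Sum = 1·[9 + 14 + 19 + 24] = 66.

66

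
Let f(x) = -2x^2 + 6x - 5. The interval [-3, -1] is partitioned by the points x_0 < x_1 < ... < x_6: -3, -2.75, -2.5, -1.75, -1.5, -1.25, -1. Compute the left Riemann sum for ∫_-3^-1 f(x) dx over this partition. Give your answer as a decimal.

Subinterval widths: 0.25, 0.25, 0.75, 0.25, 0.25, 0.25.
Left endpoints: -3, -2.75, -2.5, -1.75, -1.5, -1.25.
f(-3) = -41, f(-2.75) = -36.625, f(-2.5) = -32.5, f(-1.75) = -21.625, f(-1.5) = -18.5, f(-1.25) = -15.625.
Sum = Σ Δx_i · f(x_i).
Sum = -57.71875.

-57.71875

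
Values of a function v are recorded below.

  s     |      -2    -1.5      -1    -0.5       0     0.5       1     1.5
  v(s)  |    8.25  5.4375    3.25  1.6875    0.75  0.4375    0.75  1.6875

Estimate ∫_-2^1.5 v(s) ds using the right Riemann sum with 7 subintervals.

Δs = 0.5.
Sum = 0.5·[5.4375 + 3.25 + 1.6875 + 0.75 + 0.4375 + 0.75 + 1.6875] = 7.

7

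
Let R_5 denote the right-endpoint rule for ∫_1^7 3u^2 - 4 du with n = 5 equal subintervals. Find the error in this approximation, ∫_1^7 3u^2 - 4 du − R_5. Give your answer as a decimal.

Exact integral: ∫_1^7 f(u) du = 318.
R_5 = 408.72.
Error = 318 − 408.72 = -90.72.

-90.72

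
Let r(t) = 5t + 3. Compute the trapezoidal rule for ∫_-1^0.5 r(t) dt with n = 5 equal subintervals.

2.625

Δt = (0.5 − (-1))/5 = 0.3.
r(-1) = -2, r(-0.7) = -0.5, r(-0.4) = 1, r(-0.1) = 2.5, r(0.2) = 4, r(0.5) = 5.5.
T_5 = (Δt/2)·[r(t_0) + 2r(t_1) + ... + 2r(t_{4}) + r(t_5)].
Sum = 2.625.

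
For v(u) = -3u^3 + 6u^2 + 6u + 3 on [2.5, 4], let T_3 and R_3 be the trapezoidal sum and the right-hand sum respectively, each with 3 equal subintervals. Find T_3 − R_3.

19.40625

T_3 = -33.65625.
R_3 = -53.0625.
T_3 − R_3 = 19.40625.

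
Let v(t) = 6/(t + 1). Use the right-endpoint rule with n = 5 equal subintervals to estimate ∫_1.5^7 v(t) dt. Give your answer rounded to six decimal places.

Δt = (7 − 1.5)/5 = 1.1.
Right endpoints: 2.6, 3.7, 4.8, 5.9, 7.
v(2.6) = 5/3, v(3.7) = 60/47, v(4.8) = 30/29, v(5.9) = 20/23, v(7) = 0.75.
Sum = Δt · [v(2.6) + v(3.7) + v(4.8) + v(5.9) + v(7)].
Sum ≈ 6.157041.

6.157041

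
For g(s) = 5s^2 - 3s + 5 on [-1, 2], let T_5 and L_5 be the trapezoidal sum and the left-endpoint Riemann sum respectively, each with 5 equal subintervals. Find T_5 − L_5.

T_5 = 26.4.
L_5 = 24.6.
T_5 − L_5 = 1.8.

1.8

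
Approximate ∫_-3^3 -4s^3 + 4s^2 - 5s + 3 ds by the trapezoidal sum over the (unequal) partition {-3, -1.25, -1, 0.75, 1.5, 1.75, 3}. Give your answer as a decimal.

Subinterval widths: 1.75, 0.25, 1.75, 0.75, 0.25, 1.25.
f(-3) = 162, f(-1.25) = 23.3125, f(-1) = 16, f(0.75) = -0.1875, f(1.5) = -9, f(1.75) = -14.9375, f(3) = -84.
On each subinterval the trapezoid contributes (Δs_i/2)·[f(s_{i-1}) + f(s_i)].
Sum = 112.625.

112.625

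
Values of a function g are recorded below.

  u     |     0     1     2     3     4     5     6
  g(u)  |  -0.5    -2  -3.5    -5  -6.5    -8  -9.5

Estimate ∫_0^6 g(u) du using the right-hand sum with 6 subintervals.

Δu = 1.
Sum = 1·[(-2) + (-3.5) + (-5) + (-6.5) + (-8) + (-9.5)] = -34.5.

-34.5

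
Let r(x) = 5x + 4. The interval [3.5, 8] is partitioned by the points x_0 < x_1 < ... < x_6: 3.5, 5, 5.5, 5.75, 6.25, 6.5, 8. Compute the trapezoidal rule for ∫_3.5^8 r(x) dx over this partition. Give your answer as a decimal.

Subinterval widths: 1.5, 0.5, 0.25, 0.5, 0.25, 1.5.
r(3.5) = 21.5, r(5) = 29, r(5.5) = 31.5, r(5.75) = 32.75, r(6.25) = 35.25, r(6.5) = 36.5, r(8) = 44.
On each subinterval the trapezoid contributes (Δx_i/2)·[r(x_{i-1}) + r(x_i)].
Sum = 147.375.

147.375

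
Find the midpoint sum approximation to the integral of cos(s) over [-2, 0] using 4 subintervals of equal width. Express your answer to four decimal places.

0.9188

Δs = (0 − (-2))/4 = 0.5.
Midpoints: -1.75, -1.25, -0.75, -0.25.
f(-1.75) ≈ -0.1782, f(-1.25) ≈ 0.3153, f(-0.75) ≈ 0.7317, f(-0.25) ≈ 0.9689.
Sum = Δs · [f(-1.75) + f(-1.25) + f(-0.75) + f(-0.25)].
Sum ≈ 0.9188.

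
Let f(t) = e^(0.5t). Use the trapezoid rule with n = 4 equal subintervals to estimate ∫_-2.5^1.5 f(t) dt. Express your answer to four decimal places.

3.7369

Δt = (1.5 − (-2.5))/4 = 1.
f(-2.5) ≈ 0.2865, f(-1.5) ≈ 0.4724, f(-0.5) ≈ 0.7788, f(0.5) ≈ 1.2840, f(1.5) ≈ 2.1170.
T_4 = (Δt/2)·[f(t_0) + 2f(t_1) + 2f(t_2) + 2f(t_3) + f(t_4)].
Sum ≈ 3.7369.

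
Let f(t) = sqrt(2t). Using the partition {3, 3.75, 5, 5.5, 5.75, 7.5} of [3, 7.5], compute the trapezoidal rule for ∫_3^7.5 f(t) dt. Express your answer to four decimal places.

14.4479

Subinterval widths: 0.75, 1.25, 0.5, 0.25, 1.75.
f(3) ≈ 2.4495, f(3.75) ≈ 2.7386, f(5) ≈ 3.1623, f(5.5) ≈ 3.3166, f(5.75) ≈ 3.3912, f(7.5) ≈ 3.8730.
On each subinterval the trapezoid contributes (Δt_i/2)·[f(t_{i-1}) + f(t_i)].
Sum ≈ 14.4479.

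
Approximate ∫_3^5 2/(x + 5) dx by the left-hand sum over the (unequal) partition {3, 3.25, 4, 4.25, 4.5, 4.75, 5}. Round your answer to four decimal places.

Subinterval widths: 0.25, 0.75, 0.25, 0.25, 0.25, 0.25.
Left endpoints: 3, 3.25, 4, 4.25, 4.5, 4.75.
f(3) = 0.25, f(3.25) = 8/33, f(4) = 2/9, f(4.25) = 8/37, f(4.5) = 4/19, f(4.75) = 8/39.
Sum = Σ Δx_i · f(x_i).
Sum ≈ 0.4578.

0.4578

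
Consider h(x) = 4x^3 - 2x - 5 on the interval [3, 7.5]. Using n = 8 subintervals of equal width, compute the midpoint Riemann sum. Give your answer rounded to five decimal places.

Δx = (7.5 − 3)/8 = 0.5625.
Midpoints: 3.28125, 3.84375, 4.40625, 4.96875, 5.53125, 6.09375, 6.65625, 7.21875.
h(3.28125) = 1062905/8192, h(3.84375) = 1756931/8192, h(4.40625) = 2690069/8192, h(4.96875) = 3897311/8192, h(5.53125) = 5413649/8192, h(6.09375) = 7274075/8192, h(6.65625) = 9513581/8192, h(7.21875) = 12167159/8192.
Sum = Δx · [h(3.28125) + h(3.84375) + h(4.40625) + ...].
Sum ≈ 3005.83740.

3005.83740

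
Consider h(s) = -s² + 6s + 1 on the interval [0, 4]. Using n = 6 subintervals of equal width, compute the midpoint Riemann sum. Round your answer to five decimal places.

Δs = (4 − 0)/6 = 2/3.
Midpoints: 1/3, 1, 5/3, 7/3, 3, 11/3.
h(1/3) = 26/9, h(1) = 6, h(5/3) = 74/9, h(7/3) = 86/9, h(3) = 10, h(11/3) = 86/9.
Sum = Δs · [h(1/3) + h(1) + h(5/3) + ...].
Sum ≈ 30.81481.

30.81481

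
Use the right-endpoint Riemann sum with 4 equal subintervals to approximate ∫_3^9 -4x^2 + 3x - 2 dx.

-1051.5

Δx = (9 − 3)/4 = 1.5.
Right endpoints: 4.5, 6, 7.5, 9.
f(4.5) = -69.5, f(6) = -128, f(7.5) = -204.5, f(9) = -299.
Sum = Δx · [f(4.5) + f(6) + f(7.5) + f(9)].
Sum = -1051.5.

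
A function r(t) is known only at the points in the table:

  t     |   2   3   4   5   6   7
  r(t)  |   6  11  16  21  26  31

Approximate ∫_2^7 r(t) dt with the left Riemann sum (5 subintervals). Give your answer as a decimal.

Δt = 1.
Sum = 1·[6 + 11 + 16 + 21 + 26] = 80.

80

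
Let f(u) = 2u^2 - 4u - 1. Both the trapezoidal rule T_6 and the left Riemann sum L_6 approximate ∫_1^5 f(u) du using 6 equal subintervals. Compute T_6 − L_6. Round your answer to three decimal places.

10.667

T_6 ≈ 31.25926.
L_6 ≈ 20.59259.
T_6 − L_6 ≈ 10.667.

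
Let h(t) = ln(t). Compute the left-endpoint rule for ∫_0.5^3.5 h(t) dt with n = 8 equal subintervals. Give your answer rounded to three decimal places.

Δt = (3.5 − 0.5)/8 = 0.375.
Left endpoints: 0.5, 0.875, 1.25, 1.625, 2, 2.375, 2.75, 3.125.
h(0.5) ≈ -0.693, h(0.875) ≈ -0.134, h(1.25) ≈ 0.223, h(1.625) ≈ 0.486, h(2) ≈ 0.693, h(2.375) ≈ 0.865, h(2.75) ≈ 1.012, h(3.125) ≈ 1.139.
Sum = Δt · [h(0.5) + h(0.875) + h(1.25) + ...].
Sum ≈ 1.347.

1.347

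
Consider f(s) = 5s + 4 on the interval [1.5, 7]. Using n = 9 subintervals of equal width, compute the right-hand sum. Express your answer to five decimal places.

147.27778

Δs = (7 − 1.5)/9 = 11/18.
Right endpoints: 19/9, 49/18, 10/3, 71/18, 41/9, 31/6, 52/9, 115/18, 7.
f(19/9) = 131/9, f(49/18) = 317/18, f(10/3) = 62/3, f(71/18) = 427/18, f(41/9) = 241/9, f(31/6) = 179/6, f(52/9) = 296/9, f(115/18) = 647/18, f(7) = 39.
Sum = Δs · [f(19/9) + f(49/18) + f(10/3) + ...].
Sum ≈ 147.27778.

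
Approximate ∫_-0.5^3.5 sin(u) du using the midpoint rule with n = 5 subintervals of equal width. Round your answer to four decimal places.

1.8633

Δu = (3.5 − (-0.5))/5 = 0.8.
Midpoints: -0.1, 0.7, 1.5, 2.3, 3.1.
f(-0.1) ≈ -0.0998, f(0.7) ≈ 0.6442, f(1.5) ≈ 0.9975, f(2.3) ≈ 0.7457, f(3.1) ≈ 0.0416.
Sum = Δu · [f(-0.1) + f(0.7) + f(1.5) + f(2.3) + f(3.1)].
Sum ≈ 1.8633.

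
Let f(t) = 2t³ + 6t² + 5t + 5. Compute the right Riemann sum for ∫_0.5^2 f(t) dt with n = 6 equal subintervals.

46.5234375

Δt = (2 − 0.5)/6 = 0.25.
Right endpoints: 0.75, 1, 1.25, 1.5, 1.75, 2.
f(0.75) = 12.96875, f(1) = 18, f(1.25) = 24.53125, f(1.5) = 32.75, f(1.75) = 42.84375, f(2) = 55.
Sum = Δt · [f(0.75) + f(1) + f(1.25) + ...].
Sum = 46.5234375.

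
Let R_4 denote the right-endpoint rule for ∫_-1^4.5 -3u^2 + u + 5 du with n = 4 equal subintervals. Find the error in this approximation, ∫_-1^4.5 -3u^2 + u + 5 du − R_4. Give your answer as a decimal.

41.12109375

Exact integral: ∫_-1^4.5 f(u) du = -55.
R_4 = -96.12109375.
Error = -55 − (-96.12109375) = 41.12109375.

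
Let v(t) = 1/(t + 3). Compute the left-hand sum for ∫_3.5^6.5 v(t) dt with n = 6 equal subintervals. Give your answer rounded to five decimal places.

Δt = (6.5 − 3.5)/6 = 0.5.
Left endpoints: 3.5, 4, 4.5, 5, 5.5, 6.
v(3.5) = 2/13, v(4) = 1/7, v(4.5) = 2/15, v(5) = 0.125, v(5.5) = 2/17, v(6) = 1/9.
Sum = Δt · [v(3.5) + v(4) + v(4.5) + ...].
Sum ≈ 0.39190.

0.39190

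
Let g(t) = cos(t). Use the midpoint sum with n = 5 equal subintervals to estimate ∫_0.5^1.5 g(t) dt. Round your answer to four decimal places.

0.5189

Δt = (1.5 − 0.5)/5 = 0.2.
Midpoints: 0.6, 0.8, 1, 1.2, 1.4.
g(0.6) ≈ 0.8253, g(0.8) ≈ 0.6967, g(1) ≈ 0.5403, g(1.2) ≈ 0.3624, g(1.4) ≈ 0.1700.
Sum = Δt · [g(0.6) + g(0.8) + g(1) + g(1.2) + g(1.4)].
Sum ≈ 0.5189.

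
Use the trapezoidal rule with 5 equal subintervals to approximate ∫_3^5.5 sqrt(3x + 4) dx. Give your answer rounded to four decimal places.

Δx = (5.5 − 3)/5 = 0.5.
f(3) ≈ 3.6056, f(3.5) ≈ 3.8079, f(4) ≈ 4.0000, f(4.5) ≈ 4.1833, f(5) ≈ 4.3589, f(5.5) ≈ 4.5277.
T_5 = (Δx/2)·[f(x_0) + 2f(x_1) + ... + 2f(x_{4}) + f(x_5)].
Sum ≈ 10.2084.

10.2084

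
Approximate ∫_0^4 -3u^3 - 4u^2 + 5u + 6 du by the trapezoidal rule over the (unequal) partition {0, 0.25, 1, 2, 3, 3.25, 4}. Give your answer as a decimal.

-224.015625

Subinterval widths: 0.25, 0.75, 1, 1, 0.25, 0.75.
f(0) = 6, f(0.25) = 6.953125, f(1) = 4, f(2) = -24, f(3) = -96, f(3.25) = -122.984375, f(4) = -230.
On each subinterval the trapezoid contributes (Δu_i/2)·[f(u_{i-1}) + f(u_i)].
Sum = -224.015625.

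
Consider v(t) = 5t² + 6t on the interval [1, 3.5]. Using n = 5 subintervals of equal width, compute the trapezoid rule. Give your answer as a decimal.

Δt = (3.5 − 1)/5 = 0.5.
v(1) = 11, v(1.5) = 20.25, v(2) = 32, v(2.5) = 46.25, v(3) = 63, v(3.5) = 82.25.
T_5 = (Δt/2)·[v(t_0) + 2v(t_1) + ... + 2v(t_{4}) + v(t_5)].
Sum = 104.0625.

104.0625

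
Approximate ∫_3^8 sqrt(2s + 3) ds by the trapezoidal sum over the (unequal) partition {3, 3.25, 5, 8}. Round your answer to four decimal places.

18.5587

Subinterval widths: 0.25, 1.75, 3.
f(3) ≈ 3.0000, f(3.25) ≈ 3.0822, f(5) ≈ 3.6056, f(8) ≈ 4.3589.
On each subinterval the trapezoid contributes (Δs_i/2)·[f(s_{i-1}) + f(s_i)].
Sum ≈ 18.5587.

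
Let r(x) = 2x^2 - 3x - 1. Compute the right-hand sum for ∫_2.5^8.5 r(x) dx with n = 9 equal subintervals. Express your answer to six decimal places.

Δx = (8.5 − 2.5)/9 = 2/3.
Right endpoints: 19/6, 23/6, 4.5, 31/6, 35/6, 6.5, 43/6, 47/6, 8.5.
r(19/6) = 86/9, r(23/6) = 152/9, r(4.5) = 26, r(31/6) = 332/9, r(35/6) = 446/9, r(6.5) = 64, r(43/6) = 722/9, r(47/6) = 884/9, r(8.5) = 118.
Sum = Δx · [r(19/6) + r(23/6) + r(4.5) + ...].
Sum ≈ 332.888889.

332.888889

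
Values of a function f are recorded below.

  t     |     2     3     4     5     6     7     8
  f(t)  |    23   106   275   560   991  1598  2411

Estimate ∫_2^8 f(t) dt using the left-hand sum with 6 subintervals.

Δt = 1.
Sum = 1·[23 + 106 + 275 + 560 + 991 + 1598] = 3553.

3553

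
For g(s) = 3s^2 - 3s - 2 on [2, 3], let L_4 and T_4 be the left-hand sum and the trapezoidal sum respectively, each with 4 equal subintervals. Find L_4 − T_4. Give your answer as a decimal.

-1.5

L_4 = 8.03125.
T_4 = 9.53125.
L_4 − T_4 = -1.5.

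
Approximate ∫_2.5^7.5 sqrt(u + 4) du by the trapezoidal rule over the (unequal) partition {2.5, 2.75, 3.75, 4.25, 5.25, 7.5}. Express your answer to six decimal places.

14.941914

Subinterval widths: 0.25, 1, 0.5, 1, 2.25.
f(2.5) ≈ 2.549510, f(2.75) ≈ 2.598076, f(3.75) ≈ 2.783882, f(4.25) ≈ 2.872281, f(5.25) ≈ 3.041381, f(7.5) ≈ 3.391165.
On each subinterval the trapezoid contributes (Δu_i/2)·[f(u_{i-1}) + f(u_i)].
Sum ≈ 14.941914.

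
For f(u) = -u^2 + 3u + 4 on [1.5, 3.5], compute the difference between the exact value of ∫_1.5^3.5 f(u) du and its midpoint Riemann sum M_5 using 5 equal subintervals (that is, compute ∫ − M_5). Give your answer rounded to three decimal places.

-0.027

Exact integral: ∫_1.5^3.5 f(u) du ≈ 9.83333.
M_5 = 9.86.
Error ≈ 9.83333 − 9.86 ≈ -0.027.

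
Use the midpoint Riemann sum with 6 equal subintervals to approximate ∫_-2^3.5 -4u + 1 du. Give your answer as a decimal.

-11

Δu = (3.5 − (-2))/6 = 11/12.
Midpoints: -37/24, -0.625, 7/24, 29/24, 2.125, 73/24.
f(-37/24) = 43/6, f(-0.625) = 3.5, f(7/24) = -1/6, f(29/24) = -23/6, f(2.125) = -7.5, f(73/24) = -67/6.
Sum = Δu · [f(-37/24) + f(-0.625) + f(7/24) + ...].
Sum = -11.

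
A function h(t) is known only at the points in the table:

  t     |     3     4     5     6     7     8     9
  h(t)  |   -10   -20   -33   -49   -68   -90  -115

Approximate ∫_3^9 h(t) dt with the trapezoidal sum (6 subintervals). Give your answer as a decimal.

-322.5

Δt = 1.
T_6 = (1/2)·[(-10) + 2·(-20) + 2·(-33) + 2·(-49) + 2·(-68) + 2·(-90) + (-115)] = -322.5.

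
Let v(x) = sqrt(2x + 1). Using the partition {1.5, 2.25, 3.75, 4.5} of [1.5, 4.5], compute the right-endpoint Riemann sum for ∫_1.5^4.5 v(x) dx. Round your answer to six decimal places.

8.503828

Subinterval widths: 0.75, 1.5, 0.75.
Right endpoints: 2.25, 3.75, 4.5.
v(2.25) ≈ 2.345208, v(3.75) ≈ 2.915476, v(4.5) ≈ 3.162278.
Sum = Σ Δx_i · v(x_i).
Sum ≈ 8.503828.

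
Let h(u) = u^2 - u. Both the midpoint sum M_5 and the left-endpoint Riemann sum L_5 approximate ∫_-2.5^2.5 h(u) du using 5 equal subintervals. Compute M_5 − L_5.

-3.75

M_5 = 10.
L_5 = 13.75.
M_5 − L_5 = -3.75.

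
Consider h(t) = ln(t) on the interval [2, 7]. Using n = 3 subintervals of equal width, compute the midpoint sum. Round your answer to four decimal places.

7.2745

Δt = (7 − 2)/3 = 5/3.
Midpoints: 17/6, 4.5, 37/6.
h(17/6) ≈ 1.0415, h(4.5) ≈ 1.5041, h(37/6) ≈ 1.8192.
Sum = Δt · [h(17/6) + h(4.5) + h(37/6)].
Sum ≈ 7.2745.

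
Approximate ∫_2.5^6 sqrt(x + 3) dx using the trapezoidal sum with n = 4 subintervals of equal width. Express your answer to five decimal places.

Δx = (6 − 2.5)/4 = 0.875.
f(2.5) ≈ 2.34521, f(3.375) ≈ 2.52488, f(4.25) ≈ 2.69258, f(5.125) ≈ 2.85044, f(6) ≈ 3.00000.
T_4 = (Δx/2)·[f(x_0) + 2f(x_1) + 2f(x_2) + 2f(x_3) + f(x_4)].
Sum ≈ 9.39794.

9.39794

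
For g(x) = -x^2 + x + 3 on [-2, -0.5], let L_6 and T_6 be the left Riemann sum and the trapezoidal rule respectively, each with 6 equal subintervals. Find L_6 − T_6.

-0.65625

L_6 = -0.671875.
T_6 = -0.015625.
L_6 − T_6 = -0.65625.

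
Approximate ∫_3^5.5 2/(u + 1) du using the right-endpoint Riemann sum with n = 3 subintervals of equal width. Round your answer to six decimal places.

Δu = (5.5 − 3)/3 = 5/6.
Right endpoints: 23/6, 14/3, 5.5.
f(23/6) = 12/29, f(14/3) = 6/17, f(5.5) = 4/13.
Sum = Δu · [f(23/6) + f(14/3) + f(5.5)].
Sum ≈ 0.895355.

0.895355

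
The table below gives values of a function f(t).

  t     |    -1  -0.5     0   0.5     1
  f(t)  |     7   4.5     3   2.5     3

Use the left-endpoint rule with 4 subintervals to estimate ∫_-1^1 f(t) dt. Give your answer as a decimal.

Δt = 0.5.
Sum = 0.5·[7 + 4.5 + 3 + 2.5] = 8.5.

8.5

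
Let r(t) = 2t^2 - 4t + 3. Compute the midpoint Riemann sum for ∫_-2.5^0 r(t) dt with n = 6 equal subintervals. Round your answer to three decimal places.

Δt = (0 − (-2.5))/6 = 5/12.
Midpoints: -55/24, -1.875, -35/24, -25/24, -0.625, -5/24.
r(-55/24) = 6529/288, r(-1.875) = 17.53125, r(-35/24) = 3769/288, r(-25/24) = 2689/288, r(-0.625) = 6.28125, r(-5/24) = 1129/288.
Sum = Δt · [r(-55/24) + r(-1.875) + r(-35/24) + ...].
Sum ≈ 30.344.

30.344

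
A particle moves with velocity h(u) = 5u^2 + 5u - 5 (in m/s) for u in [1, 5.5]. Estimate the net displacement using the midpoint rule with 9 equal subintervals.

325.78125

Δu = (5.5 − 1)/9 = 0.5.
Midpoints: 1.25, 1.75, 2.25, 2.75, 3.25, 3.75, 4.25, 4.75, 5.25.
h(1.25) = 9.0625, h(1.75) = 19.0625, h(2.25) = 31.5625, h(2.75) = 46.5625, h(3.25) = 64.0625, h(3.75) = 84.0625, h(4.25) = 106.5625, h(4.75) = 131.5625, h(5.25) = 159.0625.
Sum = Δu · [h(1.25) + h(1.75) + h(2.25) + ...].
Sum = 325.78125.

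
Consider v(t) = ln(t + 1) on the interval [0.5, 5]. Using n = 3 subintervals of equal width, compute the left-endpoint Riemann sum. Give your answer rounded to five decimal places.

Δt = (5 − 0.5)/3 = 1.5.
Left endpoints: 0.5, 2, 3.5.
v(0.5) ≈ 0.40547, v(2) ≈ 1.09861, v(3.5) ≈ 1.50408.
Sum = Δt · [v(0.5) + v(2) + v(3.5)].
Sum ≈ 4.51223.

4.51223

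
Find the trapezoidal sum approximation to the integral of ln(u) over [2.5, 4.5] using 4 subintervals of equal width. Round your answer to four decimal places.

Δu = (4.5 − 2.5)/4 = 0.5.
f(2.5) ≈ 0.9163, f(3) ≈ 1.0986, f(3.5) ≈ 1.2528, f(4) ≈ 1.3863, f(4.5) ≈ 1.5041.
T_4 = (Δu/2)·[f(u_0) + 2f(u_1) + 2f(u_2) + 2f(u_3) + f(u_4)].
Sum ≈ 2.4739.

2.4739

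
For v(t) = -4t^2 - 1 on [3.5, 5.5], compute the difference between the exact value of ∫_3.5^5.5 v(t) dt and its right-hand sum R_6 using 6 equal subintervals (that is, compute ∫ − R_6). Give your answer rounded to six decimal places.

12.148148

Exact integral: ∫_3.5^5.5 v(t) dt ≈ -166.66666667.
R_6 ≈ -178.81481481.
Error ≈ -166.66666667 − (-178.81481481) ≈ 12.148148.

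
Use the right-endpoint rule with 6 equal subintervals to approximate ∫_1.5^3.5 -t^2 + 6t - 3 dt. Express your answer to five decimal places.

11.12963

Δt = (3.5 − 1.5)/6 = 1/3.
Right endpoints: 11/6, 13/6, 2.5, 17/6, 19/6, 3.5.
f(11/6) = 167/36, f(13/6) = 191/36, f(2.5) = 5.75, f(17/6) = 215/36, f(19/6) = 215/36, f(3.5) = 5.75.
Sum = Δt · [f(11/6) + f(13/6) + f(2.5) + ...].
Sum ≈ 11.12963.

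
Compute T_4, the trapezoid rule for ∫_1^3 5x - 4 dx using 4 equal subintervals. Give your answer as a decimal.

12

Δx = (3 − 1)/4 = 0.5.
f(1) = 1, f(1.5) = 3.5, f(2) = 6, f(2.5) = 8.5, f(3) = 11.
T_4 = (Δx/2)·[f(x_0) + 2f(x_1) + 2f(x_2) + 2f(x_3) + f(x_4)].
Sum = 12.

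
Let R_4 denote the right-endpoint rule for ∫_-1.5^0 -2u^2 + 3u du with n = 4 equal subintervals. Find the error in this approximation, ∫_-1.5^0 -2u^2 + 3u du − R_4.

-1.6171875

Exact integral: ∫_-1.5^0 f(u) du = -5.625.
R_4 = -4.0078125.
Error = -5.625 − (-4.0078125) = -1.6171875.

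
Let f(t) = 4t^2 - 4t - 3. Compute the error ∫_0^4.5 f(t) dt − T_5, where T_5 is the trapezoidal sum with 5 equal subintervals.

-2.43

Exact integral: ∫_0^4.5 f(t) dt = 67.5.
T_5 = 69.93.
Error = 67.5 − 69.93 = -2.43.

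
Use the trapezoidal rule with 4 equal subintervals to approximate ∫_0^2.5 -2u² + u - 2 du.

Δu = (2.5 − 0)/4 = 0.625.
f(0) = -2, f(0.625) = -2.15625, f(1.25) = -3.875, f(1.875) = -7.15625, f(2.5) = -12.
T_4 = (Δu/2)·[f(u_0) + 2f(u_1) + 2f(u_2) + 2f(u_3) + f(u_4)].
Sum = -12.6171875.

-12.6171875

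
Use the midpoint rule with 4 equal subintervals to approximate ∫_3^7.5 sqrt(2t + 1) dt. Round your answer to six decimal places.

15.166623

Δt = (7.5 − 3)/4 = 1.125.
Midpoints: 3.5625, 4.6875, 5.8125, 6.9375.
f(3.5625) ≈ 2.850439, f(4.6875) ≈ 3.221025, f(5.8125) ≈ 3.553168, f(6.9375) ≈ 3.856812.
Sum = Δt · [f(3.5625) + f(4.6875) + f(5.8125) + f(6.9375)].
Sum ≈ 15.166623.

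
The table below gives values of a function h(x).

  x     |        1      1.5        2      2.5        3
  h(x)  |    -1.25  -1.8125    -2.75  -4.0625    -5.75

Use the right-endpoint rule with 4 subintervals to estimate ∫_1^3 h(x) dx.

-7.1875

Δx = 0.5.
Sum = 0.5·[(-1.8125) + (-2.75) + (-4.0625) + (-5.75)] = -7.1875.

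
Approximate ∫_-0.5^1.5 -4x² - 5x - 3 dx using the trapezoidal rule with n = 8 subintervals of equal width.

-15.75

Δx = (1.5 − (-0.5))/8 = 0.25.
f(-0.5) = -1.5, f(-0.25) = -2, f(0) = -3, f(0.25) = -4.5, f(0.5) = -6.5, f(0.75) = -9, f(1) = -12, f(1.25) = -15.5, f(1.5) = -19.5.
T_8 = (Δx/2)·[f(x_0) + 2f(x_1) + ... + 2f(x_{7}) + f(x_8)].
Sum = -15.75.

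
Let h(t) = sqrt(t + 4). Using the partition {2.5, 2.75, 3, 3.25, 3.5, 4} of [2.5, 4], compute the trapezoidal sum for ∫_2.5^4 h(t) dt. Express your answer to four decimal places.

4.0369

Subinterval widths: 0.25, 0.25, 0.25, 0.25, 0.5.
h(2.5) ≈ 2.5495, h(2.75) ≈ 2.5981, h(3) ≈ 2.6458, h(3.25) ≈ 2.6926, h(3.5) ≈ 2.7386, h(4) ≈ 2.8284.
On each subinterval the trapezoid contributes (Δt_i/2)·[h(t_{i-1}) + h(t_i)].
Sum ≈ 4.0369.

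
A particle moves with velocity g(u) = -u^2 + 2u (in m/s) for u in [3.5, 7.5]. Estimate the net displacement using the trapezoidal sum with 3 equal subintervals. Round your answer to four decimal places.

-83.5185

Δu = (7.5 − 3.5)/3 = 4/3.
g(3.5) = -5.25, g(29/6) = -493/36, g(37/6) = -925/36, g(7.5) = -41.25.
T_3 = (Δu/2)·[g(u_0) + 2g(u_1) + 2g(u_2) + g(u_3)].
Sum ≈ -83.5185.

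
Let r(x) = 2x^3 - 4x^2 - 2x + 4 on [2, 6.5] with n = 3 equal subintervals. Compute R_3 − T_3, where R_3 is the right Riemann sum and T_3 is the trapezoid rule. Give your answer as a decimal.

R_3 = 823.5.
T_3 = 545.0625.
R_3 − T_3 = 278.4375.

278.4375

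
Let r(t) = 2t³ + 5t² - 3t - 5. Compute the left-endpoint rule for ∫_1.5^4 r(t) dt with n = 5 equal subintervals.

150

Δt = (4 − 1.5)/5 = 0.5.
Left endpoints: 1.5, 2, 2.5, 3, 3.5.
r(1.5) = 8.5, r(2) = 25, r(2.5) = 50, r(3) = 85, r(3.5) = 131.5.
Sum = Δt · [r(1.5) + r(2) + r(2.5) + r(3) + r(3.5)].
Sum = 150.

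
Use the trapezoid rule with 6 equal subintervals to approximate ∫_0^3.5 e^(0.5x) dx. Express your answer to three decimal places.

9.577

Δx = (3.5 − 0)/6 = 7/12.
f(0) ≈ 1.000, f(7/12) ≈ 1.339, f(7/6) ≈ 1.792, f(1.75) ≈ 2.399, f(7/3) ≈ 3.211, f(35/12) ≈ 4.299, f(3.5) ≈ 5.755.
T_6 = (Δx/2)·[f(x_0) + 2f(x_1) + ... + 2f(x_{5}) + f(x_6)].
Sum ≈ 9.577.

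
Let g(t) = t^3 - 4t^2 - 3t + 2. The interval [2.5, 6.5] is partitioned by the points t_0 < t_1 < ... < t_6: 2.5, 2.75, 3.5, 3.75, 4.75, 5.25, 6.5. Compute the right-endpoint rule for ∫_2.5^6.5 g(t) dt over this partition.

107.09375

Subinterval widths: 0.25, 0.75, 0.25, 1, 0.5, 1.25.
Right endpoints: 2.75, 3.5, 3.75, 4.75, 5.25, 6.5.
g(2.75) = -15.703125, g(3.5) = -14.625, g(3.75) = -12.765625, g(4.75) = 4.671875, g(5.25) = 20.703125, g(6.5) = 88.125.
Sum = Σ Δt_i · g(t_i).
Sum = 107.09375.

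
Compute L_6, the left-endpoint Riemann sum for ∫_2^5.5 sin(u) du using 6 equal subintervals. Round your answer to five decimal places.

-0.62174

Δu = (5.5 − 2)/6 = 7/12.
Left endpoints: 2, 31/12, 19/6, 3.75, 13/3, 59/12.
f(2) ≈ 0.90930, f(31/12) ≈ 0.52971, f(19/6) ≈ -0.02507, f(3.75) ≈ -0.57156, f(13/3) ≈ -0.92901, f(59/12) ≈ -0.97921.
Sum = Δu · [f(2) + f(31/12) + f(19/6) + ...].
Sum ≈ -0.62174.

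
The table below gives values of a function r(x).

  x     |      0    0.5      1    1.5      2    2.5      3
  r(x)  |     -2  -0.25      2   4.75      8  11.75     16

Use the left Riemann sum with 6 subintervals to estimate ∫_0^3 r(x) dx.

12.125

Δx = 0.5.
Sum = 0.5·[(-2) + (-0.25) + 2 + 4.75 + 8 + 11.75] = 12.125.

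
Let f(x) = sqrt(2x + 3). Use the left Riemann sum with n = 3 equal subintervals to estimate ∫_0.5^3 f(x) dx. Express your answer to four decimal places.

5.9071

Δx = (3 − 0.5)/3 = 5/6.
Left endpoints: 0.5, 4/3, 13/6.
f(0.5) ≈ 2.0000, f(4/3) ≈ 2.3805, f(13/6) ≈ 2.7080.
Sum = Δx · [f(0.5) + f(4/3) + f(13/6)].
Sum ≈ 5.9071.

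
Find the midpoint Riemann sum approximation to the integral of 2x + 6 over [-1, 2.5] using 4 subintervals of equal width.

Δx = (2.5 − (-1))/4 = 0.875.
Midpoints: -0.5625, 0.3125, 1.1875, 2.0625.
f(-0.5625) = 4.875, f(0.3125) = 6.625, f(1.1875) = 8.375, f(2.0625) = 10.125.
Sum = Δx · [f(-0.5625) + f(0.3125) + f(1.1875) + f(2.0625)].
Sum = 26.25.

26.25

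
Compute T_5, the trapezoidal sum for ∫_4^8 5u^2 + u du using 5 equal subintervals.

772.8

Δu = (8 − 4)/5 = 0.8.
f(4) = 84, f(4.8) = 120, f(5.6) = 162.4, f(6.4) = 211.2, f(7.2) = 266.4, f(8) = 328.
T_5 = (Δu/2)·[f(u_0) + 2f(u_1) + ... + 2f(u_{4}) + f(u_5)].
Sum = 772.8.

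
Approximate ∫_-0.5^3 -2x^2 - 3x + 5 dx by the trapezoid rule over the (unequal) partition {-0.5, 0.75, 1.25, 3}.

Subinterval widths: 1.25, 0.5, 1.75.
f(-0.5) = 6, f(0.75) = 1.625, f(1.25) = -1.875, f(3) = -22.
On each subinterval the trapezoid contributes (Δx_i/2)·[f(x_{i-1}) + f(x_i)].
Sum = -16.1875.

-16.1875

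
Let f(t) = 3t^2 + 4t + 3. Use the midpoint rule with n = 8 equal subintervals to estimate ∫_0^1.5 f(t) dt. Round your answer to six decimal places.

Δt = (1.5 − 0)/8 = 0.1875.
Midpoints: 0.09375, 0.28125, 0.46875, 0.65625, 0.84375, 1.03125, 1.21875, 1.40625.
f(0.09375) = 3483/1024, f(0.28125) = 4467/1024, f(0.46875) = 5667/1024, f(0.65625) = 7083/1024, f(0.84375) = 8715/1024, f(1.03125) = 10563/1024, f(1.21875) = 12627/1024, f(1.40625) = 14907/1024.
Sum = Δt · [f(0.09375) + f(0.28125) + f(0.46875) + ...].
Sum ≈ 12.361816.

12.361816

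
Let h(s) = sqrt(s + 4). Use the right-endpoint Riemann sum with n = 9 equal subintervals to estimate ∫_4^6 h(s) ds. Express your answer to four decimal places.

6.0339

Δs = (6 − 4)/9 = 2/9.
Right endpoints: 38/9, 40/9, 14/3, 44/9, 46/9, 16/3, 50/9, 52/9, 6.
h(38/9) ≈ 2.8674, h(40/9) ≈ 2.9059, h(14/3) ≈ 2.9439, h(44/9) ≈ 2.9814, h(46/9) ≈ 3.0185, h(16/3) ≈ 3.0551, h(50/9) ≈ 3.0912, h(52/9) ≈ 3.1269, h(6) ≈ 3.1623.
Sum = Δs · [h(38/9) + h(40/9) + h(14/3) + ...].
Sum ≈ 6.0339.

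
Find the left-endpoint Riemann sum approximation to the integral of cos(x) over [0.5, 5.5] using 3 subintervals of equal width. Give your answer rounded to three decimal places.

-0.756

Δx = (5.5 − 0.5)/3 = 5/3.
Left endpoints: 0.5, 13/6, 23/6.
f(0.5) ≈ 0.878, f(13/6) ≈ -0.561, f(23/6) ≈ -0.770.
Sum = Δx · [f(0.5) + f(13/6) + f(23/6)].
Sum ≈ -0.756.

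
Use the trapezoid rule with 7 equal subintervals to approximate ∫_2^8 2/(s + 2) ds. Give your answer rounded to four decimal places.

Δs = (8 − 2)/7 = 6/7.
f(2) = 0.5, f(20/7) = 7/17, f(26/7) = 0.35, f(32/7) = 7/23, f(38/7) = 7/26, f(44/7) = 7/29, f(50/7) = 0.21875, f(8) = 0.2.
T_7 = (Δs/2)·[f(s_0) + 2f(s_1) + ... + 2f(s_{6}) + f(s_7)].
Sum ≈ 1.8390.

1.8390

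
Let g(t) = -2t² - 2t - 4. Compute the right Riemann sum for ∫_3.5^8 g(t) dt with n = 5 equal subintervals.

Δt = (8 − 3.5)/5 = 0.9.
Right endpoints: 4.4, 5.3, 6.2, 7.1, 8.
g(4.4) = -51.52, g(5.3) = -70.78, g(6.2) = -93.28, g(7.1) = -119.02, g(8) = -148.
Sum = Δt · [g(4.4) + g(5.3) + g(6.2) + g(7.1) + g(8)].
Sum = -434.34.

-434.34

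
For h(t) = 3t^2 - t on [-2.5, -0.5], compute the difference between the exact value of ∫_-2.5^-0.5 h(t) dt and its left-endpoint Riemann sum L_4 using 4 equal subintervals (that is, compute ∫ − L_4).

-5.25

Exact integral: ∫_-2.5^-0.5 h(t) dt = 18.5.
L_4 = 23.75.
Error = 18.5 − 23.75 = -5.25.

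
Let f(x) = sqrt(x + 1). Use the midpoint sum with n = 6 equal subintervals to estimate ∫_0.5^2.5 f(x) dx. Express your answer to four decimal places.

Δx = (2.5 − 0.5)/6 = 1/3.
Midpoints: 2/3, 1, 4/3, 5/3, 2, 7/3.
f(2/3) ≈ 1.2910, f(1) ≈ 1.4142, f(4/3) ≈ 1.5275, f(5/3) ≈ 1.6330, f(2) ≈ 1.7321, f(7/3) ≈ 1.8257.
Sum = Δx · [f(2/3) + f(1) + f(4/3) + ...].
Sum ≈ 3.1412.

3.1412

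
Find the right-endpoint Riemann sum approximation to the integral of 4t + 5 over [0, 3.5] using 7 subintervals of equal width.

Δt = (3.5 − 0)/7 = 0.5.
Right endpoints: 0.5, 1, 1.5, 2, 2.5, 3, 3.5.
f(0.5) = 7, f(1) = 9, f(1.5) = 11, f(2) = 13, f(2.5) = 15, f(3) = 17, f(3.5) = 19.
Sum = Δt · [f(0.5) + f(1) + f(1.5) + ...].
Sum = 45.5.

45.5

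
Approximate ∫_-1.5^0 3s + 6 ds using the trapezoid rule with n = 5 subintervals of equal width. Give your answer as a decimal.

Δs = (0 − (-1.5))/5 = 0.3.
f(-1.5) = 1.5, f(-1.2) = 2.4, f(-0.9) = 3.3, f(-0.6) = 4.2, f(-0.3) = 5.1, f(0) = 6.
T_5 = (Δs/2)·[f(s_0) + 2f(s_1) + ... + 2f(s_{4}) + f(s_5)].
Sum = 5.625.

5.625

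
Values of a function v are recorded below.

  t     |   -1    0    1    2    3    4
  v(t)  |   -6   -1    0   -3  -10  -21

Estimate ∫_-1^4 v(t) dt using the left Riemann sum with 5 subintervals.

Δt = 1.
Sum = 1·[(-6) + (-1) + 0 + (-3) + (-10)] = -20.

-20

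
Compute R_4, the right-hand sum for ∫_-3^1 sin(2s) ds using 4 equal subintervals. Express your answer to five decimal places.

Δs = (1 − (-3))/4 = 1.
Right endpoints: -2, -1, 0, 1.
f(-2) ≈ 0.75680, f(-1) ≈ -0.90930, f(0) ≈ 0.00000, f(1) ≈ 0.90930.
Sum = Δs · [f(-2) + f(-1) + f(0) + f(1)].
Sum ≈ 0.75680.

0.75680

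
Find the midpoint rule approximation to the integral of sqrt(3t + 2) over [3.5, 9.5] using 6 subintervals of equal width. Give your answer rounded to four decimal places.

27.6169

Δt = (9.5 − 3.5)/6 = 1.
Midpoints: 4, 5, 6, 7, 8, 9.
f(4) ≈ 3.7417, f(5) ≈ 4.1231, f(6) ≈ 4.4721, f(7) ≈ 4.7958, f(8) ≈ 5.0990, f(9) ≈ 5.3852.
Sum = Δt · [f(4) + f(5) + f(6) + ...].
Sum ≈ 27.6169.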